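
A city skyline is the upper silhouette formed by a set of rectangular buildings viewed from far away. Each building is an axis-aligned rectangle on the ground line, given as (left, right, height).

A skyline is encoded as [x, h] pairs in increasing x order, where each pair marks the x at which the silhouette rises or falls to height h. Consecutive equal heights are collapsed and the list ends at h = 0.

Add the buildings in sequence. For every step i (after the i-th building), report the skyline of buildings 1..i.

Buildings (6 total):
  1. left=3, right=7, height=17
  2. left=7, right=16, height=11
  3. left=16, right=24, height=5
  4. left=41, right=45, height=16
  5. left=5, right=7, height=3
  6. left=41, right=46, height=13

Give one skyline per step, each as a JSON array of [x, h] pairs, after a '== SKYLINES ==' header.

== SKYLINES ==
[[3,17],[7,0]]
[[3,17],[7,11],[16,0]]
[[3,17],[7,11],[16,5],[24,0]]
[[3,17],[7,11],[16,5],[24,0],[41,16],[45,0]]
[[3,17],[7,11],[16,5],[24,0],[41,16],[45,0]]
[[3,17],[7,11],[16,5],[24,0],[41,16],[45,13],[46,0]]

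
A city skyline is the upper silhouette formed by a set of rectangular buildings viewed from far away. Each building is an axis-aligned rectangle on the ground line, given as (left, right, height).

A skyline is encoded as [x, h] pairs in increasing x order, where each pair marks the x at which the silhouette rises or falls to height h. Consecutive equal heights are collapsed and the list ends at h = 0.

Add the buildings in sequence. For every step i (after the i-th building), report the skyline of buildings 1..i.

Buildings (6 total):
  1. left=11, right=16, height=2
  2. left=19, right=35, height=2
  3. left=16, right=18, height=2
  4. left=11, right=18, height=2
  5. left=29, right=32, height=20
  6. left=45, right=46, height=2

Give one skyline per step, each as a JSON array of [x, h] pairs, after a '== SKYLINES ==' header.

== SKYLINES ==
[[11,2],[16,0]]
[[11,2],[16,0],[19,2],[35,0]]
[[11,2],[18,0],[19,2],[35,0]]
[[11,2],[18,0],[19,2],[35,0]]
[[11,2],[18,0],[19,2],[29,20],[32,2],[35,0]]
[[11,2],[18,0],[19,2],[29,20],[32,2],[35,0],[45,2],[46,0]]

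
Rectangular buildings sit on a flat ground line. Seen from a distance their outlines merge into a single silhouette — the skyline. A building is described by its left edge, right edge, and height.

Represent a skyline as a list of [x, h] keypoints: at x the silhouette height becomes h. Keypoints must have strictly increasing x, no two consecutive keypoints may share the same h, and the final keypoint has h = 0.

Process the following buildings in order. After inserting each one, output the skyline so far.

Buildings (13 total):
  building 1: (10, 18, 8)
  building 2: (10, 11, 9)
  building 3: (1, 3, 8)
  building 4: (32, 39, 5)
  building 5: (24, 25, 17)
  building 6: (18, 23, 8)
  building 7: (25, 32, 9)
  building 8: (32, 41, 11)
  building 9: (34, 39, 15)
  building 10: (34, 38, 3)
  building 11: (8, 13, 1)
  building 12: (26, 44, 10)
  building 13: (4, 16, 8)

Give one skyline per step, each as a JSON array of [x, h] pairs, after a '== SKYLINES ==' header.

== SKYLINES ==
[[10,8],[18,0]]
[[10,9],[11,8],[18,0]]
[[1,8],[3,0],[10,9],[11,8],[18,0]]
[[1,8],[3,0],[10,9],[11,8],[18,0],[32,5],[39,0]]
[[1,8],[3,0],[10,9],[11,8],[18,0],[24,17],[25,0],[32,5],[39,0]]
[[1,8],[3,0],[10,9],[11,8],[23,0],[24,17],[25,0],[32,5],[39,0]]
[[1,8],[3,0],[10,9],[11,8],[23,0],[24,17],[25,9],[32,5],[39,0]]
[[1,8],[3,0],[10,9],[11,8],[23,0],[24,17],[25,9],[32,11],[41,0]]
[[1,8],[3,0],[10,9],[11,8],[23,0],[24,17],[25,9],[32,11],[34,15],[39,11],[41,0]]
[[1,8],[3,0],[10,9],[11,8],[23,0],[24,17],[25,9],[32,11],[34,15],[39,11],[41,0]]
[[1,8],[3,0],[8,1],[10,9],[11,8],[23,0],[24,17],[25,9],[32,11],[34,15],[39,11],[41,0]]
[[1,8],[3,0],[8,1],[10,9],[11,8],[23,0],[24,17],[25,9],[26,10],[32,11],[34,15],[39,11],[41,10],[44,0]]
[[1,8],[3,0],[4,8],[10,9],[11,8],[23,0],[24,17],[25,9],[26,10],[32,11],[34,15],[39,11],[41,10],[44,0]]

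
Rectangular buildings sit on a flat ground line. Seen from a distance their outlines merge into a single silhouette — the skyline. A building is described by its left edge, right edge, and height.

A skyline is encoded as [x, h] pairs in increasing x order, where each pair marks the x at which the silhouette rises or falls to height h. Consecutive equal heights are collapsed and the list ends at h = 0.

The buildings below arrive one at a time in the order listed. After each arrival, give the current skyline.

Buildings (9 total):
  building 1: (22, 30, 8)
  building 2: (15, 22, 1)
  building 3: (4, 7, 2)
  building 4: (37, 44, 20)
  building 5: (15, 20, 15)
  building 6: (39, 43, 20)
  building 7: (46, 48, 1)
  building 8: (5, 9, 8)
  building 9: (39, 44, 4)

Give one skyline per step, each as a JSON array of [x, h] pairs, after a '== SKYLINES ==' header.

== SKYLINES ==
[[22,8],[30,0]]
[[15,1],[22,8],[30,0]]
[[4,2],[7,0],[15,1],[22,8],[30,0]]
[[4,2],[7,0],[15,1],[22,8],[30,0],[37,20],[44,0]]
[[4,2],[7,0],[15,15],[20,1],[22,8],[30,0],[37,20],[44,0]]
[[4,2],[7,0],[15,15],[20,1],[22,8],[30,0],[37,20],[44,0]]
[[4,2],[7,0],[15,15],[20,1],[22,8],[30,0],[37,20],[44,0],[46,1],[48,0]]
[[4,2],[5,8],[9,0],[15,15],[20,1],[22,8],[30,0],[37,20],[44,0],[46,1],[48,0]]
[[4,2],[5,8],[9,0],[15,15],[20,1],[22,8],[30,0],[37,20],[44,0],[46,1],[48,0]]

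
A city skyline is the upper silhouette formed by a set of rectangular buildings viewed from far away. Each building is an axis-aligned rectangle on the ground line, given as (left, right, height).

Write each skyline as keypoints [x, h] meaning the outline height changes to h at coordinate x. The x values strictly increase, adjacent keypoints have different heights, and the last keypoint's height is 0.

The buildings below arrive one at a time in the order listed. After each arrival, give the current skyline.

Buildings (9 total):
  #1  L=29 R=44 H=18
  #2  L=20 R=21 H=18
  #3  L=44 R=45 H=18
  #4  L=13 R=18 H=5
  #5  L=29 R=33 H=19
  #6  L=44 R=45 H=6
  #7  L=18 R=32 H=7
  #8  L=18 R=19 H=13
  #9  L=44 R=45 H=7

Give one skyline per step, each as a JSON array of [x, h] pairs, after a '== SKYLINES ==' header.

== SKYLINES ==
[[29,18],[44,0]]
[[20,18],[21,0],[29,18],[44,0]]
[[20,18],[21,0],[29,18],[45,0]]
[[13,5],[18,0],[20,18],[21,0],[29,18],[45,0]]
[[13,5],[18,0],[20,18],[21,0],[29,19],[33,18],[45,0]]
[[13,5],[18,0],[20,18],[21,0],[29,19],[33,18],[45,0]]
[[13,5],[18,7],[20,18],[21,7],[29,19],[33,18],[45,0]]
[[13,5],[18,13],[19,7],[20,18],[21,7],[29,19],[33,18],[45,0]]
[[13,5],[18,13],[19,7],[20,18],[21,7],[29,19],[33,18],[45,0]]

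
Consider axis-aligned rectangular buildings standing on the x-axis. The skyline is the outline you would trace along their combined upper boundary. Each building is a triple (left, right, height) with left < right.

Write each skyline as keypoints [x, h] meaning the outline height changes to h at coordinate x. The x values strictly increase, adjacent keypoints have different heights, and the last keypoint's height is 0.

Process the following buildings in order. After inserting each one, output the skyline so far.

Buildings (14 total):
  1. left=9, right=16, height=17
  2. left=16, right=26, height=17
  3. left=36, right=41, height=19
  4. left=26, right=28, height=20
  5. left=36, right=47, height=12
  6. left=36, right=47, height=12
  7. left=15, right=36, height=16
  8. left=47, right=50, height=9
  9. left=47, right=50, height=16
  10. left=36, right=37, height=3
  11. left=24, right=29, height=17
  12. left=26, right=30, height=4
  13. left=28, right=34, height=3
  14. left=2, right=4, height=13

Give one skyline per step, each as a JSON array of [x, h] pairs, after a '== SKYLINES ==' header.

== SKYLINES ==
[[9,17],[16,0]]
[[9,17],[26,0]]
[[9,17],[26,0],[36,19],[41,0]]
[[9,17],[26,20],[28,0],[36,19],[41,0]]
[[9,17],[26,20],[28,0],[36,19],[41,12],[47,0]]
[[9,17],[26,20],[28,0],[36,19],[41,12],[47,0]]
[[9,17],[26,20],[28,16],[36,19],[41,12],[47,0]]
[[9,17],[26,20],[28,16],[36,19],[41,12],[47,9],[50,0]]
[[9,17],[26,20],[28,16],[36,19],[41,12],[47,16],[50,0]]
[[9,17],[26,20],[28,16],[36,19],[41,12],[47,16],[50,0]]
[[9,17],[26,20],[28,17],[29,16],[36,19],[41,12],[47,16],[50,0]]
[[9,17],[26,20],[28,17],[29,16],[36,19],[41,12],[47,16],[50,0]]
[[9,17],[26,20],[28,17],[29,16],[36,19],[41,12],[47,16],[50,0]]
[[2,13],[4,0],[9,17],[26,20],[28,17],[29,16],[36,19],[41,12],[47,16],[50,0]]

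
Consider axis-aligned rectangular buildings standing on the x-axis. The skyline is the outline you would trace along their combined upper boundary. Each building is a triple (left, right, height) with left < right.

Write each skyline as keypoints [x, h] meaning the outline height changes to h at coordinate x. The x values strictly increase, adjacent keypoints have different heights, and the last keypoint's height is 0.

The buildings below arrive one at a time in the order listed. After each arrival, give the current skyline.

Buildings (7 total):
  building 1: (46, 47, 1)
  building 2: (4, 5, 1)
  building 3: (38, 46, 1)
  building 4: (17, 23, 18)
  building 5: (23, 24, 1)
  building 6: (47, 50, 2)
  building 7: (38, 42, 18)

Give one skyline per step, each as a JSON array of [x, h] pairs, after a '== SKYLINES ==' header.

== SKYLINES ==
[[46,1],[47,0]]
[[4,1],[5,0],[46,1],[47,0]]
[[4,1],[5,0],[38,1],[47,0]]
[[4,1],[5,0],[17,18],[23,0],[38,1],[47,0]]
[[4,1],[5,0],[17,18],[23,1],[24,0],[38,1],[47,0]]
[[4,1],[5,0],[17,18],[23,1],[24,0],[38,1],[47,2],[50,0]]
[[4,1],[5,0],[17,18],[23,1],[24,0],[38,18],[42,1],[47,2],[50,0]]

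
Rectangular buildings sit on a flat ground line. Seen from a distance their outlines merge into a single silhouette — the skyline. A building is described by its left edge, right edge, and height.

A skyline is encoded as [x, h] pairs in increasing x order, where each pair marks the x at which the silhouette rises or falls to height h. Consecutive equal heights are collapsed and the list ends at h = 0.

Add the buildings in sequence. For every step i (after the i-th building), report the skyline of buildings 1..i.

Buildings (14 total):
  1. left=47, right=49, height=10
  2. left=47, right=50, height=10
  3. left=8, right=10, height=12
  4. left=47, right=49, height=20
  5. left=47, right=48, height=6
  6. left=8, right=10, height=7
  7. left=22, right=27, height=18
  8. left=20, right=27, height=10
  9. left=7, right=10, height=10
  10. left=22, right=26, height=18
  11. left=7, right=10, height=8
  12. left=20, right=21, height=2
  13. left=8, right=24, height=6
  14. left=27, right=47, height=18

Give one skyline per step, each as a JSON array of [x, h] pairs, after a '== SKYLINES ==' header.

== SKYLINES ==
[[47,10],[49,0]]
[[47,10],[50,0]]
[[8,12],[10,0],[47,10],[50,0]]
[[8,12],[10,0],[47,20],[49,10],[50,0]]
[[8,12],[10,0],[47,20],[49,10],[50,0]]
[[8,12],[10,0],[47,20],[49,10],[50,0]]
[[8,12],[10,0],[22,18],[27,0],[47,20],[49,10],[50,0]]
[[8,12],[10,0],[20,10],[22,18],[27,0],[47,20],[49,10],[50,0]]
[[7,10],[8,12],[10,0],[20,10],[22,18],[27,0],[47,20],[49,10],[50,0]]
[[7,10],[8,12],[10,0],[20,10],[22,18],[27,0],[47,20],[49,10],[50,0]]
[[7,10],[8,12],[10,0],[20,10],[22,18],[27,0],[47,20],[49,10],[50,0]]
[[7,10],[8,12],[10,0],[20,10],[22,18],[27,0],[47,20],[49,10],[50,0]]
[[7,10],[8,12],[10,6],[20,10],[22,18],[27,0],[47,20],[49,10],[50,0]]
[[7,10],[8,12],[10,6],[20,10],[22,18],[47,20],[49,10],[50,0]]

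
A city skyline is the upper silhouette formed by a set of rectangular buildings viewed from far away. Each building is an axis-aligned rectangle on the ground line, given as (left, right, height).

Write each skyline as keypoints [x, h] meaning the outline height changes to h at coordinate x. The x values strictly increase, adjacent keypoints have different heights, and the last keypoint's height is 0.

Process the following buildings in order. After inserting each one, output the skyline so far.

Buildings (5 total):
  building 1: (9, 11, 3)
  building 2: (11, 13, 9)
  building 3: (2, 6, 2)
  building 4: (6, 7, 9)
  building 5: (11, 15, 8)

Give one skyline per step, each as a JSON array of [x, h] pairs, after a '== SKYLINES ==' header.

== SKYLINES ==
[[9,3],[11,0]]
[[9,3],[11,9],[13,0]]
[[2,2],[6,0],[9,3],[11,9],[13,0]]
[[2,2],[6,9],[7,0],[9,3],[11,9],[13,0]]
[[2,2],[6,9],[7,0],[9,3],[11,9],[13,8],[15,0]]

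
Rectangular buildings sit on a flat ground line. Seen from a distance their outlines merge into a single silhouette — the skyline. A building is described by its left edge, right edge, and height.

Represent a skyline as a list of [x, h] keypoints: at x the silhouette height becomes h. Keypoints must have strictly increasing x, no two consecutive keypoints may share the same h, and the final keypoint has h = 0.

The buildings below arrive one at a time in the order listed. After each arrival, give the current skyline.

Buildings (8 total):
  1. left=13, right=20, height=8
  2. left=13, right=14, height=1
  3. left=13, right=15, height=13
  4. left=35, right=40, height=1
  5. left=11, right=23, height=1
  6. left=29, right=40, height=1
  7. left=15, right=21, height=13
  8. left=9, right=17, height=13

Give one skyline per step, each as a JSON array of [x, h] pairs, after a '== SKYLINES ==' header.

== SKYLINES ==
[[13,8],[20,0]]
[[13,8],[20,0]]
[[13,13],[15,8],[20,0]]
[[13,13],[15,8],[20,0],[35,1],[40,0]]
[[11,1],[13,13],[15,8],[20,1],[23,0],[35,1],[40,0]]
[[11,1],[13,13],[15,8],[20,1],[23,0],[29,1],[40,0]]
[[11,1],[13,13],[21,1],[23,0],[29,1],[40,0]]
[[9,13],[21,1],[23,0],[29,1],[40,0]]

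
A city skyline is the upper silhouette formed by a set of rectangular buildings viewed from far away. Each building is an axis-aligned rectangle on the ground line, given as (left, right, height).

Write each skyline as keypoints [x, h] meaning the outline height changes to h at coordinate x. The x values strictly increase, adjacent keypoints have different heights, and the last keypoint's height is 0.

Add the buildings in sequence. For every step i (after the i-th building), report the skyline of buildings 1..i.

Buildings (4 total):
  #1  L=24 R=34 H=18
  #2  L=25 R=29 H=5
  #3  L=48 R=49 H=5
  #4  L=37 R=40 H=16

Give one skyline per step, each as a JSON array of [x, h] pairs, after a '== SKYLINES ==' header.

== SKYLINES ==
[[24,18],[34,0]]
[[24,18],[34,0]]
[[24,18],[34,0],[48,5],[49,0]]
[[24,18],[34,0],[37,16],[40,0],[48,5],[49,0]]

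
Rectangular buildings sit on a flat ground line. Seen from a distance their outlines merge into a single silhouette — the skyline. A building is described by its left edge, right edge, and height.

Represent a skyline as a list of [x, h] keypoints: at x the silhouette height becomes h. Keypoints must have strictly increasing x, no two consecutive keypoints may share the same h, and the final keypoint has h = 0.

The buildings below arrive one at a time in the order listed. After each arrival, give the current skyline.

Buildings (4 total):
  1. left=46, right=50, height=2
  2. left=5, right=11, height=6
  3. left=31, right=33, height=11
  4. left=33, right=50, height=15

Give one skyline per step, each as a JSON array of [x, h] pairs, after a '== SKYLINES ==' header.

== SKYLINES ==
[[46,2],[50,0]]
[[5,6],[11,0],[46,2],[50,0]]
[[5,6],[11,0],[31,11],[33,0],[46,2],[50,0]]
[[5,6],[11,0],[31,11],[33,15],[50,0]]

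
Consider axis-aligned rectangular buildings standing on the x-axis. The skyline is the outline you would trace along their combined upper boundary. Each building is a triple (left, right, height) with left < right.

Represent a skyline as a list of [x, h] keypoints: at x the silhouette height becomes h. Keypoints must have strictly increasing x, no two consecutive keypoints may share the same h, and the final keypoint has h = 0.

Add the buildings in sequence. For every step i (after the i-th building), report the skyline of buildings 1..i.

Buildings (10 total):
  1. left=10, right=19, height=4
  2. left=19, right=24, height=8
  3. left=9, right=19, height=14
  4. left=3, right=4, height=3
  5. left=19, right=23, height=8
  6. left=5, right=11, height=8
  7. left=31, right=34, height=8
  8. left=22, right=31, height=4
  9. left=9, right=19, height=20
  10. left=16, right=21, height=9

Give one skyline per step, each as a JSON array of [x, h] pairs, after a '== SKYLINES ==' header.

== SKYLINES ==
[[10,4],[19,0]]
[[10,4],[19,8],[24,0]]
[[9,14],[19,8],[24,0]]
[[3,3],[4,0],[9,14],[19,8],[24,0]]
[[3,3],[4,0],[9,14],[19,8],[24,0]]
[[3,3],[4,0],[5,8],[9,14],[19,8],[24,0]]
[[3,3],[4,0],[5,8],[9,14],[19,8],[24,0],[31,8],[34,0]]
[[3,3],[4,0],[5,8],[9,14],[19,8],[24,4],[31,8],[34,0]]
[[3,3],[4,0],[5,8],[9,20],[19,8],[24,4],[31,8],[34,0]]
[[3,3],[4,0],[5,8],[9,20],[19,9],[21,8],[24,4],[31,8],[34,0]]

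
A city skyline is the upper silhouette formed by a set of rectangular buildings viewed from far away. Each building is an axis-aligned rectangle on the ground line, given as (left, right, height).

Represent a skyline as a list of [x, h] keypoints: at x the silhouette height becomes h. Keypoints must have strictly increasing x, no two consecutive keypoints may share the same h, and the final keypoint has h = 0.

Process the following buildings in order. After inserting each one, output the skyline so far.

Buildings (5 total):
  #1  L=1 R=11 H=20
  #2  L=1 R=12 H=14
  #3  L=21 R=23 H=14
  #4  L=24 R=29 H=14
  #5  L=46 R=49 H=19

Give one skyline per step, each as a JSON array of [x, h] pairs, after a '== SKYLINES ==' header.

== SKYLINES ==
[[1,20],[11,0]]
[[1,20],[11,14],[12,0]]
[[1,20],[11,14],[12,0],[21,14],[23,0]]
[[1,20],[11,14],[12,0],[21,14],[23,0],[24,14],[29,0]]
[[1,20],[11,14],[12,0],[21,14],[23,0],[24,14],[29,0],[46,19],[49,0]]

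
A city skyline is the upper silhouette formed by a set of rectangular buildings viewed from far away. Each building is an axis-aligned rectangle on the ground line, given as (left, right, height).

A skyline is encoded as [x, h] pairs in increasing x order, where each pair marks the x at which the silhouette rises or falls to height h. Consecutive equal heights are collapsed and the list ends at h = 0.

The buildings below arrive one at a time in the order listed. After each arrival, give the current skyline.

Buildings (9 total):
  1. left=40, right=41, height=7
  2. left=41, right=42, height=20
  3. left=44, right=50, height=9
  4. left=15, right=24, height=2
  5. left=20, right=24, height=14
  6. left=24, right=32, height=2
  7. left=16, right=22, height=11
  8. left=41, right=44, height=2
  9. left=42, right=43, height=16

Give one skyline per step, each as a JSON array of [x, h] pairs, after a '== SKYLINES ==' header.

== SKYLINES ==
[[40,7],[41,0]]
[[40,7],[41,20],[42,0]]
[[40,7],[41,20],[42,0],[44,9],[50,0]]
[[15,2],[24,0],[40,7],[41,20],[42,0],[44,9],[50,0]]
[[15,2],[20,14],[24,0],[40,7],[41,20],[42,0],[44,9],[50,0]]
[[15,2],[20,14],[24,2],[32,0],[40,7],[41,20],[42,0],[44,9],[50,0]]
[[15,2],[16,11],[20,14],[24,2],[32,0],[40,7],[41,20],[42,0],[44,9],[50,0]]
[[15,2],[16,11],[20,14],[24,2],[32,0],[40,7],[41,20],[42,2],[44,9],[50,0]]
[[15,2],[16,11],[20,14],[24,2],[32,0],[40,7],[41,20],[42,16],[43,2],[44,9],[50,0]]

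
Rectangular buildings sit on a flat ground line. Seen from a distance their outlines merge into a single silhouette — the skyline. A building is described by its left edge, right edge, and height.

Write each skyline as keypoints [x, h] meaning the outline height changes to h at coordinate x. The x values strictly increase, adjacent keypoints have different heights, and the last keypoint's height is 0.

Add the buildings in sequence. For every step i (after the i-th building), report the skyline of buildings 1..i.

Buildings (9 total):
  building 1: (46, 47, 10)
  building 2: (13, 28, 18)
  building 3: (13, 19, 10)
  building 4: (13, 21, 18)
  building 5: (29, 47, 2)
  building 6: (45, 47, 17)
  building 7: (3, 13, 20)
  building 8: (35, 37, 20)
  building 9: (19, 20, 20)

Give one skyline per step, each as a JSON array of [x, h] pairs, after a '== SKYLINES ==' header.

== SKYLINES ==
[[46,10],[47,0]]
[[13,18],[28,0],[46,10],[47,0]]
[[13,18],[28,0],[46,10],[47,0]]
[[13,18],[28,0],[46,10],[47,0]]
[[13,18],[28,0],[29,2],[46,10],[47,0]]
[[13,18],[28,0],[29,2],[45,17],[47,0]]
[[3,20],[13,18],[28,0],[29,2],[45,17],[47,0]]
[[3,20],[13,18],[28,0],[29,2],[35,20],[37,2],[45,17],[47,0]]
[[3,20],[13,18],[19,20],[20,18],[28,0],[29,2],[35,20],[37,2],[45,17],[47,0]]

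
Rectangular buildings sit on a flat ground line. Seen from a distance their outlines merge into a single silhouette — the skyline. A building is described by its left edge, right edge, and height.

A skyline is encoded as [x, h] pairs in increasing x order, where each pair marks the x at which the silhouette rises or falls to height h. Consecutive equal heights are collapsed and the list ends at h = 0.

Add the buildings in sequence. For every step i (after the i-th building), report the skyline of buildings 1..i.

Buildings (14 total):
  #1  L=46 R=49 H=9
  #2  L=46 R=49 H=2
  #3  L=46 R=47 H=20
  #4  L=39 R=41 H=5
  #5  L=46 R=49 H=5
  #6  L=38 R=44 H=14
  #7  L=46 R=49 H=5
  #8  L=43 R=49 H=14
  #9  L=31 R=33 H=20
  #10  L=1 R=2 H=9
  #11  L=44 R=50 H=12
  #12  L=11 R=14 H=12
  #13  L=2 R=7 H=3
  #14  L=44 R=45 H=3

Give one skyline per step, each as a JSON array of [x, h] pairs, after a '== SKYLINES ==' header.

== SKYLINES ==
[[46,9],[49,0]]
[[46,9],[49,0]]
[[46,20],[47,9],[49,0]]
[[39,5],[41,0],[46,20],[47,9],[49,0]]
[[39,5],[41,0],[46,20],[47,9],[49,0]]
[[38,14],[44,0],[46,20],[47,9],[49,0]]
[[38,14],[44,0],[46,20],[47,9],[49,0]]
[[38,14],[46,20],[47,14],[49,0]]
[[31,20],[33,0],[38,14],[46,20],[47,14],[49,0]]
[[1,9],[2,0],[31,20],[33,0],[38,14],[46,20],[47,14],[49,0]]
[[1,9],[2,0],[31,20],[33,0],[38,14],[46,20],[47,14],[49,12],[50,0]]
[[1,9],[2,0],[11,12],[14,0],[31,20],[33,0],[38,14],[46,20],[47,14],[49,12],[50,0]]
[[1,9],[2,3],[7,0],[11,12],[14,0],[31,20],[33,0],[38,14],[46,20],[47,14],[49,12],[50,0]]
[[1,9],[2,3],[7,0],[11,12],[14,0],[31,20],[33,0],[38,14],[46,20],[47,14],[49,12],[50,0]]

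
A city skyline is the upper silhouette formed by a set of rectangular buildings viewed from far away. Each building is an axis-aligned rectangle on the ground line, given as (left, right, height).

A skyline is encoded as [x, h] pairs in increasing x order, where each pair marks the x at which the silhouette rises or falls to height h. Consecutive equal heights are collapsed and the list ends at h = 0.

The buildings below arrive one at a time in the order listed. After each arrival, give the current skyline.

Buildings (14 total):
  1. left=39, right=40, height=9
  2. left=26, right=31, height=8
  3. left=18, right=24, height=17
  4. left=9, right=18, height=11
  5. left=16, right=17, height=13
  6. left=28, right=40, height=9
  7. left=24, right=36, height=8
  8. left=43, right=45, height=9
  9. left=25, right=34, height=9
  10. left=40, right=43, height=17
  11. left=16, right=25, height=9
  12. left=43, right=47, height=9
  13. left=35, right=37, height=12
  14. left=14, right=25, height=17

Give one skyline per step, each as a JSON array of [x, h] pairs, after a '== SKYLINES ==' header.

== SKYLINES ==
[[39,9],[40,0]]
[[26,8],[31,0],[39,9],[40,0]]
[[18,17],[24,0],[26,8],[31,0],[39,9],[40,0]]
[[9,11],[18,17],[24,0],[26,8],[31,0],[39,9],[40,0]]
[[9,11],[16,13],[17,11],[18,17],[24,0],[26,8],[31,0],[39,9],[40,0]]
[[9,11],[16,13],[17,11],[18,17],[24,0],[26,8],[28,9],[40,0]]
[[9,11],[16,13],[17,11],[18,17],[24,8],[28,9],[40,0]]
[[9,11],[16,13],[17,11],[18,17],[24,8],[28,9],[40,0],[43,9],[45,0]]
[[9,11],[16,13],[17,11],[18,17],[24,8],[25,9],[40,0],[43,9],[45,0]]
[[9,11],[16,13],[17,11],[18,17],[24,8],[25,9],[40,17],[43,9],[45,0]]
[[9,11],[16,13],[17,11],[18,17],[24,9],[40,17],[43,9],[45,0]]
[[9,11],[16,13],[17,11],[18,17],[24,9],[40,17],[43,9],[47,0]]
[[9,11],[16,13],[17,11],[18,17],[24,9],[35,12],[37,9],[40,17],[43,9],[47,0]]
[[9,11],[14,17],[25,9],[35,12],[37,9],[40,17],[43,9],[47,0]]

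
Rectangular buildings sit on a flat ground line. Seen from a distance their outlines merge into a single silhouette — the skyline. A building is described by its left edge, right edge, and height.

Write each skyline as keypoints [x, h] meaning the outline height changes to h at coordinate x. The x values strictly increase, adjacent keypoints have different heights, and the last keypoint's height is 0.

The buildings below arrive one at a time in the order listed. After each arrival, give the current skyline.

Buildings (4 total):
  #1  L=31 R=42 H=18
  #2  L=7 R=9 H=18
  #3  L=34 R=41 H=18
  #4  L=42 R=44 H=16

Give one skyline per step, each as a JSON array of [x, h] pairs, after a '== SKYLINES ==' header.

== SKYLINES ==
[[31,18],[42,0]]
[[7,18],[9,0],[31,18],[42,0]]
[[7,18],[9,0],[31,18],[42,0]]
[[7,18],[9,0],[31,18],[42,16],[44,0]]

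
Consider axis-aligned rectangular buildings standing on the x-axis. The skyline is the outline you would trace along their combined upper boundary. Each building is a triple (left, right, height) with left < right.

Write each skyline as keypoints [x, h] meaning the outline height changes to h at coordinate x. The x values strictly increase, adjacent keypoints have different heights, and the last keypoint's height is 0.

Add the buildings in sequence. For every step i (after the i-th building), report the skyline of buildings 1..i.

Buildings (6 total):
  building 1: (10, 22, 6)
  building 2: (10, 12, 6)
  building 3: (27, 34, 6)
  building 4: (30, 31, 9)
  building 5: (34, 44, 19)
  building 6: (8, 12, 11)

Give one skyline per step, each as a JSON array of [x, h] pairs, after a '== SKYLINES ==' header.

== SKYLINES ==
[[10,6],[22,0]]
[[10,6],[22,0]]
[[10,6],[22,0],[27,6],[34,0]]
[[10,6],[22,0],[27,6],[30,9],[31,6],[34,0]]
[[10,6],[22,0],[27,6],[30,9],[31,6],[34,19],[44,0]]
[[8,11],[12,6],[22,0],[27,6],[30,9],[31,6],[34,19],[44,0]]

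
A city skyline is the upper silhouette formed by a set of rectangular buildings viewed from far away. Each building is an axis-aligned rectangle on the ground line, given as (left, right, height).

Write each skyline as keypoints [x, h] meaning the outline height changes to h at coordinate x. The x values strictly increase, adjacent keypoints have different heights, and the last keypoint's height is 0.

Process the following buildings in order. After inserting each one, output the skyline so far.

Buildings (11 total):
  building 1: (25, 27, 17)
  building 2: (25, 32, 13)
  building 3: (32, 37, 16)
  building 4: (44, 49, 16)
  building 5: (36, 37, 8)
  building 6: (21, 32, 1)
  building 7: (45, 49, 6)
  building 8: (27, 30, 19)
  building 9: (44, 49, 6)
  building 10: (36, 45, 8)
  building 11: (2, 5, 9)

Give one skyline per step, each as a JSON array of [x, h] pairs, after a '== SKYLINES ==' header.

== SKYLINES ==
[[25,17],[27,0]]
[[25,17],[27,13],[32,0]]
[[25,17],[27,13],[32,16],[37,0]]
[[25,17],[27,13],[32,16],[37,0],[44,16],[49,0]]
[[25,17],[27,13],[32,16],[37,0],[44,16],[49,0]]
[[21,1],[25,17],[27,13],[32,16],[37,0],[44,16],[49,0]]
[[21,1],[25,17],[27,13],[32,16],[37,0],[44,16],[49,0]]
[[21,1],[25,17],[27,19],[30,13],[32,16],[37,0],[44,16],[49,0]]
[[21,1],[25,17],[27,19],[30,13],[32,16],[37,0],[44,16],[49,0]]
[[21,1],[25,17],[27,19],[30,13],[32,16],[37,8],[44,16],[49,0]]
[[2,9],[5,0],[21,1],[25,17],[27,19],[30,13],[32,16],[37,8],[44,16],[49,0]]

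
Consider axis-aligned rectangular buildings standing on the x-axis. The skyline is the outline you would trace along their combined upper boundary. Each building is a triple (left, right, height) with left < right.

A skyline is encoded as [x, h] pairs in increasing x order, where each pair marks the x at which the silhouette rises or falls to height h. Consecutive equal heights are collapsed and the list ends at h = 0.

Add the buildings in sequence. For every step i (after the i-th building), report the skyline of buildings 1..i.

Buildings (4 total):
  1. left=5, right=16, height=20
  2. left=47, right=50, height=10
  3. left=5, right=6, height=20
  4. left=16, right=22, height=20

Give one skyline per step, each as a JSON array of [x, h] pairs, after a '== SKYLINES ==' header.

== SKYLINES ==
[[5,20],[16,0]]
[[5,20],[16,0],[47,10],[50,0]]
[[5,20],[16,0],[47,10],[50,0]]
[[5,20],[22,0],[47,10],[50,0]]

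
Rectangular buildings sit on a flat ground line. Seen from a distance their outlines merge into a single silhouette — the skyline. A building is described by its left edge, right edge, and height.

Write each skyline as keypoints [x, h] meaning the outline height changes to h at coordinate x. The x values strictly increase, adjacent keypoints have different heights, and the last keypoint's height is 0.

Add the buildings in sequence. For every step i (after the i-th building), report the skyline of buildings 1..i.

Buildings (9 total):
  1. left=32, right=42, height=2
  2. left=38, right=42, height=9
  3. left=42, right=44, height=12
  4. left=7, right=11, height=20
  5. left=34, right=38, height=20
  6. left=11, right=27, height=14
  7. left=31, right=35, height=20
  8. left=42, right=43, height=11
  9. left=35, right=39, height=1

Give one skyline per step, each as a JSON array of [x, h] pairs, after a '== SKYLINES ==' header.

== SKYLINES ==
[[32,2],[42,0]]
[[32,2],[38,9],[42,0]]
[[32,2],[38,9],[42,12],[44,0]]
[[7,20],[11,0],[32,2],[38,9],[42,12],[44,0]]
[[7,20],[11,0],[32,2],[34,20],[38,9],[42,12],[44,0]]
[[7,20],[11,14],[27,0],[32,2],[34,20],[38,9],[42,12],[44,0]]
[[7,20],[11,14],[27,0],[31,20],[38,9],[42,12],[44,0]]
[[7,20],[11,14],[27,0],[31,20],[38,9],[42,12],[44,0]]
[[7,20],[11,14],[27,0],[31,20],[38,9],[42,12],[44,0]]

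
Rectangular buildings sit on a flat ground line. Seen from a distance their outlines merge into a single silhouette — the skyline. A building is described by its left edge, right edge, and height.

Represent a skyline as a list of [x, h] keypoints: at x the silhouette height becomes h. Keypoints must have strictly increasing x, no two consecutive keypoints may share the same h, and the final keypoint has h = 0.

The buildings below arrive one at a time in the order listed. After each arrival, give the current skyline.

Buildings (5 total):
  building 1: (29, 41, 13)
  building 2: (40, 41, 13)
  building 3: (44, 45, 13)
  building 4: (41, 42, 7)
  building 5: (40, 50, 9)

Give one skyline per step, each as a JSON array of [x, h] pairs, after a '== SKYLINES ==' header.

== SKYLINES ==
[[29,13],[41,0]]
[[29,13],[41,0]]
[[29,13],[41,0],[44,13],[45,0]]
[[29,13],[41,7],[42,0],[44,13],[45,0]]
[[29,13],[41,9],[44,13],[45,9],[50,0]]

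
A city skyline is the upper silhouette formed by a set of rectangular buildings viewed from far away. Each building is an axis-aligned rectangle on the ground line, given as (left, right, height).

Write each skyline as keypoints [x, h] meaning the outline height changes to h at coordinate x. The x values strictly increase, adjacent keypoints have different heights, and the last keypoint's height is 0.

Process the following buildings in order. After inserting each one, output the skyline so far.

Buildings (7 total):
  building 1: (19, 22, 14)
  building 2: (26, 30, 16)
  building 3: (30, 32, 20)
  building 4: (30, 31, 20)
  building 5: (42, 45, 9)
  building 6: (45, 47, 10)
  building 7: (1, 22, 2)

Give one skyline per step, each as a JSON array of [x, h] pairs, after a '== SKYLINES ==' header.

== SKYLINES ==
[[19,14],[22,0]]
[[19,14],[22,0],[26,16],[30,0]]
[[19,14],[22,0],[26,16],[30,20],[32,0]]
[[19,14],[22,0],[26,16],[30,20],[32,0]]
[[19,14],[22,0],[26,16],[30,20],[32,0],[42,9],[45,0]]
[[19,14],[22,0],[26,16],[30,20],[32,0],[42,9],[45,10],[47,0]]
[[1,2],[19,14],[22,0],[26,16],[30,20],[32,0],[42,9],[45,10],[47,0]]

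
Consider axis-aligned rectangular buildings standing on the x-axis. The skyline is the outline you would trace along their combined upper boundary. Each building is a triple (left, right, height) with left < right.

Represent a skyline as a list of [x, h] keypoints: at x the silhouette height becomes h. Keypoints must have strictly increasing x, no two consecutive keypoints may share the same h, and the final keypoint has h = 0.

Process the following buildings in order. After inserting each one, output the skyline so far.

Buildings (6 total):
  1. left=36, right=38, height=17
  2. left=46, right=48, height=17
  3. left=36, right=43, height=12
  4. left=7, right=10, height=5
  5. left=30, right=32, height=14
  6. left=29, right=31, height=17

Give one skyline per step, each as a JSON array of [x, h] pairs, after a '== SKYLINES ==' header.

== SKYLINES ==
[[36,17],[38,0]]
[[36,17],[38,0],[46,17],[48,0]]
[[36,17],[38,12],[43,0],[46,17],[48,0]]
[[7,5],[10,0],[36,17],[38,12],[43,0],[46,17],[48,0]]
[[7,5],[10,0],[30,14],[32,0],[36,17],[38,12],[43,0],[46,17],[48,0]]
[[7,5],[10,0],[29,17],[31,14],[32,0],[36,17],[38,12],[43,0],[46,17],[48,0]]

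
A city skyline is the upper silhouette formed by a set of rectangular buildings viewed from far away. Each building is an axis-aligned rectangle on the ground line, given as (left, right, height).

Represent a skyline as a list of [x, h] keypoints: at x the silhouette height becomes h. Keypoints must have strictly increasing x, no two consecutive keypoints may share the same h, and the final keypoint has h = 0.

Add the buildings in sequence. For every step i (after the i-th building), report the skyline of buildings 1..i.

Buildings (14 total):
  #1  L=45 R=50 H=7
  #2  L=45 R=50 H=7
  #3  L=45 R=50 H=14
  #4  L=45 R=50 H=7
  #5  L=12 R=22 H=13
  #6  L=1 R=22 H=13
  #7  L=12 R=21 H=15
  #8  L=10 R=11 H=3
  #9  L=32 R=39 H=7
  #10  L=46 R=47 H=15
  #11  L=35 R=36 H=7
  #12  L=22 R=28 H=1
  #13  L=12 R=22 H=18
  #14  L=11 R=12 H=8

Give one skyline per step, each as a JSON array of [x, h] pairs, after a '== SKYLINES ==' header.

== SKYLINES ==
[[45,7],[50,0]]
[[45,7],[50,0]]
[[45,14],[50,0]]
[[45,14],[50,0]]
[[12,13],[22,0],[45,14],[50,0]]
[[1,13],[22,0],[45,14],[50,0]]
[[1,13],[12,15],[21,13],[22,0],[45,14],[50,0]]
[[1,13],[12,15],[21,13],[22,0],[45,14],[50,0]]
[[1,13],[12,15],[21,13],[22,0],[32,7],[39,0],[45,14],[50,0]]
[[1,13],[12,15],[21,13],[22,0],[32,7],[39,0],[45,14],[46,15],[47,14],[50,0]]
[[1,13],[12,15],[21,13],[22,0],[32,7],[39,0],[45,14],[46,15],[47,14],[50,0]]
[[1,13],[12,15],[21,13],[22,1],[28,0],[32,7],[39,0],[45,14],[46,15],[47,14],[50,0]]
[[1,13],[12,18],[22,1],[28,0],[32,7],[39,0],[45,14],[46,15],[47,14],[50,0]]
[[1,13],[12,18],[22,1],[28,0],[32,7],[39,0],[45,14],[46,15],[47,14],[50,0]]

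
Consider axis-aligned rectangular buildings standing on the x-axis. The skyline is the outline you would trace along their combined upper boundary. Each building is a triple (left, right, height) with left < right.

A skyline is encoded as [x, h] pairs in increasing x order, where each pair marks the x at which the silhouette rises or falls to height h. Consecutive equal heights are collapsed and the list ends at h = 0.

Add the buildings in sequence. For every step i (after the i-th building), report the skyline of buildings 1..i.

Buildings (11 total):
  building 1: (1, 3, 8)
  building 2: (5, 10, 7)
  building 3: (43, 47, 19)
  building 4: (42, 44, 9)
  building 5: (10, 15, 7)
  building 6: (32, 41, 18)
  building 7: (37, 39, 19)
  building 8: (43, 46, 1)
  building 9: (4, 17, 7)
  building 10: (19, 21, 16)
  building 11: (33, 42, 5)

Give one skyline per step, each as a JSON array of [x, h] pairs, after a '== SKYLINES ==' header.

== SKYLINES ==
[[1,8],[3,0]]
[[1,8],[3,0],[5,7],[10,0]]
[[1,8],[3,0],[5,7],[10,0],[43,19],[47,0]]
[[1,8],[3,0],[5,7],[10,0],[42,9],[43,19],[47,0]]
[[1,8],[3,0],[5,7],[15,0],[42,9],[43,19],[47,0]]
[[1,8],[3,0],[5,7],[15,0],[32,18],[41,0],[42,9],[43,19],[47,0]]
[[1,8],[3,0],[5,7],[15,0],[32,18],[37,19],[39,18],[41,0],[42,9],[43,19],[47,0]]
[[1,8],[3,0],[5,7],[15,0],[32,18],[37,19],[39,18],[41,0],[42,9],[43,19],[47,0]]
[[1,8],[3,0],[4,7],[17,0],[32,18],[37,19],[39,18],[41,0],[42,9],[43,19],[47,0]]
[[1,8],[3,0],[4,7],[17,0],[19,16],[21,0],[32,18],[37,19],[39,18],[41,0],[42,9],[43,19],[47,0]]
[[1,8],[3,0],[4,7],[17,0],[19,16],[21,0],[32,18],[37,19],[39,18],[41,5],[42,9],[43,19],[47,0]]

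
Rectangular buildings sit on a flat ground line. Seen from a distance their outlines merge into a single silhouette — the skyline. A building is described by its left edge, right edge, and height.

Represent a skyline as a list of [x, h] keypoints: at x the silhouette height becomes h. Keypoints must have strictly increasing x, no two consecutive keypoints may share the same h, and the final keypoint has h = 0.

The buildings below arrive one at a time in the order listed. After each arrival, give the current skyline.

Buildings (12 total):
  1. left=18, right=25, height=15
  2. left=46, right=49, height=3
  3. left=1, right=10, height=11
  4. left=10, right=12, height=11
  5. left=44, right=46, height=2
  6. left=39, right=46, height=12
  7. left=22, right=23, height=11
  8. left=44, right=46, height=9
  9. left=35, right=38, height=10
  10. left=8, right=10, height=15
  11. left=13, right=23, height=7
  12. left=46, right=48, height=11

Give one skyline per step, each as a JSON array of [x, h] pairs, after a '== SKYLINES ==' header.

== SKYLINES ==
[[18,15],[25,0]]
[[18,15],[25,0],[46,3],[49,0]]
[[1,11],[10,0],[18,15],[25,0],[46,3],[49,0]]
[[1,11],[12,0],[18,15],[25,0],[46,3],[49,0]]
[[1,11],[12,0],[18,15],[25,0],[44,2],[46,3],[49,0]]
[[1,11],[12,0],[18,15],[25,0],[39,12],[46,3],[49,0]]
[[1,11],[12,0],[18,15],[25,0],[39,12],[46,3],[49,0]]
[[1,11],[12,0],[18,15],[25,0],[39,12],[46,3],[49,0]]
[[1,11],[12,0],[18,15],[25,0],[35,10],[38,0],[39,12],[46,3],[49,0]]
[[1,11],[8,15],[10,11],[12,0],[18,15],[25,0],[35,10],[38,0],[39,12],[46,3],[49,0]]
[[1,11],[8,15],[10,11],[12,0],[13,7],[18,15],[25,0],[35,10],[38,0],[39,12],[46,3],[49,0]]
[[1,11],[8,15],[10,11],[12,0],[13,7],[18,15],[25,0],[35,10],[38,0],[39,12],[46,11],[48,3],[49,0]]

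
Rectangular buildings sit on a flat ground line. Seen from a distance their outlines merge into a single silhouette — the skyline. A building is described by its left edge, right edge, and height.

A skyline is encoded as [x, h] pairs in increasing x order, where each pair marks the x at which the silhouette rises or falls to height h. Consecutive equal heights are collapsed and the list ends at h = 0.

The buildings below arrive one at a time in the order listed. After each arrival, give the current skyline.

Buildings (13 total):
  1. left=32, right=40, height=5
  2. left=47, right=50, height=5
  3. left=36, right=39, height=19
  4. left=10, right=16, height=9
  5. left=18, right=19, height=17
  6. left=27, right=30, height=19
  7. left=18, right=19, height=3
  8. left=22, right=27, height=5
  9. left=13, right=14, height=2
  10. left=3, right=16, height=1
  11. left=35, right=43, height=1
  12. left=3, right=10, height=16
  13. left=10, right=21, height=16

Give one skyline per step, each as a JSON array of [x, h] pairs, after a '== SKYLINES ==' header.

== SKYLINES ==
[[32,5],[40,0]]
[[32,5],[40,0],[47,5],[50,0]]
[[32,5],[36,19],[39,5],[40,0],[47,5],[50,0]]
[[10,9],[16,0],[32,5],[36,19],[39,5],[40,0],[47,5],[50,0]]
[[10,9],[16,0],[18,17],[19,0],[32,5],[36,19],[39,5],[40,0],[47,5],[50,0]]
[[10,9],[16,0],[18,17],[19,0],[27,19],[30,0],[32,5],[36,19],[39,5],[40,0],[47,5],[50,0]]
[[10,9],[16,0],[18,17],[19,0],[27,19],[30,0],[32,5],[36,19],[39,5],[40,0],[47,5],[50,0]]
[[10,9],[16,0],[18,17],[19,0],[22,5],[27,19],[30,0],[32,5],[36,19],[39,5],[40,0],[47,5],[50,0]]
[[10,9],[16,0],[18,17],[19,0],[22,5],[27,19],[30,0],[32,5],[36,19],[39,5],[40,0],[47,5],[50,0]]
[[3,1],[10,9],[16,0],[18,17],[19,0],[22,5],[27,19],[30,0],[32,5],[36,19],[39,5],[40,0],[47,5],[50,0]]
[[3,1],[10,9],[16,0],[18,17],[19,0],[22,5],[27,19],[30,0],[32,5],[36,19],[39,5],[40,1],[43,0],[47,5],[50,0]]
[[3,16],[10,9],[16,0],[18,17],[19,0],[22,5],[27,19],[30,0],[32,5],[36,19],[39,5],[40,1],[43,0],[47,5],[50,0]]
[[3,16],[18,17],[19,16],[21,0],[22,5],[27,19],[30,0],[32,5],[36,19],[39,5],[40,1],[43,0],[47,5],[50,0]]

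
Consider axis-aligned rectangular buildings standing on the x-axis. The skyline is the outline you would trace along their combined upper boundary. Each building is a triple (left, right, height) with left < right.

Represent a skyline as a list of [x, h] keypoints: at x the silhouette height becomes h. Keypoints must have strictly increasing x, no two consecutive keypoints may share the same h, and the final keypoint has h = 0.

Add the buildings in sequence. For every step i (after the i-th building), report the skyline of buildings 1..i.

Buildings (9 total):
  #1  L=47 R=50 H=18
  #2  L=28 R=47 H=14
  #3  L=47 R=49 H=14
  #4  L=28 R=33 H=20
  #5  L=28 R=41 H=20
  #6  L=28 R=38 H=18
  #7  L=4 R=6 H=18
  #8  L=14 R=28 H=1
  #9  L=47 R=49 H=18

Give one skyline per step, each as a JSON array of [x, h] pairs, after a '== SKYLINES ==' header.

== SKYLINES ==
[[47,18],[50,0]]
[[28,14],[47,18],[50,0]]
[[28,14],[47,18],[50,0]]
[[28,20],[33,14],[47,18],[50,0]]
[[28,20],[41,14],[47,18],[50,0]]
[[28,20],[41,14],[47,18],[50,0]]
[[4,18],[6,0],[28,20],[41,14],[47,18],[50,0]]
[[4,18],[6,0],[14,1],[28,20],[41,14],[47,18],[50,0]]
[[4,18],[6,0],[14,1],[28,20],[41,14],[47,18],[50,0]]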